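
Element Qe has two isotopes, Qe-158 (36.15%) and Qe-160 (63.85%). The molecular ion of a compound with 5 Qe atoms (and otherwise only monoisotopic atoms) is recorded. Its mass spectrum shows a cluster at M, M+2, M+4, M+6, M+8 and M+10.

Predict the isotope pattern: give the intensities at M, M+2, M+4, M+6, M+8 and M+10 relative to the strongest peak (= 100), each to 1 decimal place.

1.8 : 16.0 : 56.6 : 100.0 : 88.3 : 31.2

Expanding (0.3615 + 0.6385)^5:
P(M) = 0.3615^5 = 0.006174
P(M+2) = 5 × 0.3615^4 × 0.6385^1 = 0.054521
P(M+4) = 10 × 0.3615^3 × 0.6385^2 = 0.192596
P(M+6) = 10 × 0.3615^2 × 0.6385^3 = 0.340173
P(M+8) = 5 × 0.3615^1 × 0.6385^4 = 0.300415
P(M+10) = 0.6385^5 = 0.106122
The M+6 peak is largest (0.340173); scaling to 100 gives 1.8 : 16.0 : 56.6 : 100.0 : 88.3 : 31.2.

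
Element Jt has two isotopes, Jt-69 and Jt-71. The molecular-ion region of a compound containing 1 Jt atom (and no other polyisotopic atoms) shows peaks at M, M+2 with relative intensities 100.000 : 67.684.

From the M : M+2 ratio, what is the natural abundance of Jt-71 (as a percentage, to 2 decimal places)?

40.36%

Let p = fractional abundance of Jt-69. I(M+2)/I(M) = [C(1,1)·p^0·(1−p)] / p^1 = 1·(1−p)/p = 67.684/100.000 = 0.6768
(1−p)/p = 0.6768/1 = 0.6768  ⇒  p = 1/(1 + 0.6768) = 0.5964
Jt-69: 59.64%, Jt-71: 40.36%.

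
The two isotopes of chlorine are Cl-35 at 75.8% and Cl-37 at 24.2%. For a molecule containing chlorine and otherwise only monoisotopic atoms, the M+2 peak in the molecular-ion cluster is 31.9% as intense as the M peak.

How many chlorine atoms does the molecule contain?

1

With n Cl atoms, P(M+2)/P(M) = C(n,1)·p^(n−1)q / p^n = n·q/p = n · 0.242/0.758.
n = 0.319 × 0.758/0.242 = 1.00 ≈ 1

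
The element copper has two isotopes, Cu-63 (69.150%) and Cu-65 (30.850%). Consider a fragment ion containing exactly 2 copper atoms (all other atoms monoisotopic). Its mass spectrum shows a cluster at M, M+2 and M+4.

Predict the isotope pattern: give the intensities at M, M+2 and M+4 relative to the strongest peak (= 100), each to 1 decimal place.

100.0 : 89.2 : 19.9

Each Cu atom is independently Cu-63 (p = 0.69150) or Cu-65 (q = 0.30850); the cluster is the binomial expansion (p + q)^2.
P(M) = 0.69150^2 = 0.478172
P(M+2) = 2 × 0.69150^1 × 0.30850^1 = 0.426656
P(M+4) = 0.30850^2 = 0.095172
The M peak is largest (0.478172); scaling to 100 gives 100.0 : 89.2 : 19.9.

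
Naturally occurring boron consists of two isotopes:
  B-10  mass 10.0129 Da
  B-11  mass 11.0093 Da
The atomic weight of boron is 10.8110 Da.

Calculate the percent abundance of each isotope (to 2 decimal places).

Writing the weighted mean with unknown fraction x of B-10:
10.0129·x + 11.0093·(1 − x) = 10.8110
(10.0129 − 11.0093)·x = 10.8110 − 11.0093
x = -0.1983 / -0.9964 = 0.19902 → 19.90% B-10, 80.10% B-11.

B-10: 19.90%, B-11: 80.10%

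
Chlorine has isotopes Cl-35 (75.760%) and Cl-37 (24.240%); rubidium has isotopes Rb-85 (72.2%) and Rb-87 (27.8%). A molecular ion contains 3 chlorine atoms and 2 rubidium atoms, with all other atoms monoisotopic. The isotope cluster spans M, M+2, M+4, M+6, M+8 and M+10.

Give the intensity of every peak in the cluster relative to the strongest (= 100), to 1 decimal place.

57.8 : 100.0 : 69.1 : 23.8 : 4.1 : 0.3

Chlorine pattern (n=3): 0.4348304 : 0.41738208 : 0.13354464 : 0.01424288
Rubidium pattern (n=2): 0.521284 : 0.401432 : 0.077284
Convolve the two distributions (both contribute in 2-u steps):
  M: 0.4348304×0.521284 = 0.226670
  M+2: 0.4348304×0.401432 + 0.41738208×0.521284 = 0.392129
  M+4: 0.4348304×0.077284 + 0.41738208×0.401432 + 0.13354464×0.521284 = 0.270771
  M+6: 0.41738208×0.077284 + 0.13354464×0.401432 + 0.01424288×0.521284 = 0.093291
  M+8: 0.13354464×0.077284 + 0.01424288×0.401432 = 0.016038
  M+10: 0.01424288×0.077284 = 0.001101
Scale to base peak (0.392129) = 100: 57.8 : 100.0 : 69.1 : 23.8 : 4.1 : 0.3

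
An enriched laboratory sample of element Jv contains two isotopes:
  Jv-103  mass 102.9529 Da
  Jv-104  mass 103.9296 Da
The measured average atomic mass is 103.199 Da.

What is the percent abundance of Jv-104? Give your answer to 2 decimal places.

With x = fraction of Jv-103 (so Jv-104 is 1 − x):
102.9529·x + 103.9296·(1 − x) = 103.199
(102.9529 − 103.9296)·x = 103.199 − 103.9296
x = -0.7306 / -0.9767 = 0.74803 → 74.80% Jv-103, 25.20% Jv-104.

25.20%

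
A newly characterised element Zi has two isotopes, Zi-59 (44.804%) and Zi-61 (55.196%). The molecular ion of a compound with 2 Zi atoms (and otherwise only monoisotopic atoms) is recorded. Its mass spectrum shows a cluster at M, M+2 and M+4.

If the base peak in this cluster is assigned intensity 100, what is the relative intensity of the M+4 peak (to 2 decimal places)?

(0.44804 + 0.55196)^2 gives M 0.2007, M+2 0.4946, M+4 0.3047; the largest is M+2.
P(M+2) = C(2,1) × 0.44804^1 × 0.55196^1 = 2 × 0.44804 × 0.55196 = 0.494600 (base)
P(M+4) = C(2,2) × 0.44804^0 × 0.55196^2 = 1 × 1.0000 × 0.30465984 = 0.304660
Relative intensity = 0.304660 / 0.494600 × 100 = 61.60

61.60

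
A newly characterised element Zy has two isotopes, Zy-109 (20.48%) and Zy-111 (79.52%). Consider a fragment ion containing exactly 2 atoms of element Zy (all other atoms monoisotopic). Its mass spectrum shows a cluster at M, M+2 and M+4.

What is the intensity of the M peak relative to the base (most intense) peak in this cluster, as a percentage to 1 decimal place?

Term probabilities: M 0.0419, M+2 0.3257, M+4 0.6323. Base peak = M+4.
P(M+4) = C(2,2) × 0.2048^0 × 0.7952^2 = 1 × 1.0000 × 0.63234304 = 0.632343 (base)
P(M) = C(2,0) × 0.2048^2 × 0.7952^0 = 1 × 0.04194304 × 1.0000 = 0.041943
Relative intensity = 0.041943 / 0.632343 × 100 = 6.6

6.6%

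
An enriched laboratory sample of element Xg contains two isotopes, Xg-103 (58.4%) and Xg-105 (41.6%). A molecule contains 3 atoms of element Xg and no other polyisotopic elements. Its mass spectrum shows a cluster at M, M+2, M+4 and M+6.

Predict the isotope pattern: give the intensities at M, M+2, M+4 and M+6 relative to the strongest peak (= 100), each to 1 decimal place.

46.8 : 100.0 : 71.2 : 16.9

Expanding (0.584 + 0.416)^3:
P(M) = 0.584^3 = 0.199177
P(M+2) = 3 × 0.584^2 × 0.416^1 = 0.425638
P(M+4) = 3 × 0.584^1 × 0.416^2 = 0.303194
P(M+6) = 0.416^3 = 0.071991
The M+2 peak is largest (0.425638); scaling to 100 gives 46.8 : 100.0 : 71.2 : 16.9.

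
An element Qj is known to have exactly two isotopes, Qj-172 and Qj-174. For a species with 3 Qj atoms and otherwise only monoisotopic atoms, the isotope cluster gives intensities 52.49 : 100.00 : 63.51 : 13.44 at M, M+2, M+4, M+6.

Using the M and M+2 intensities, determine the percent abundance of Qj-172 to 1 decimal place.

Let p = fractional abundance of Qj-172. I(M+2)/I(M) = [C(3,1)·p^2·(1−p)] / p^3 = 3·(1−p)/p = 100.00/52.49 = 1.9051
(1−p)/p = 1.9051/3 = 0.6350  ⇒  p = 1/(1 + 0.6350) = 0.6116
Qj-172: 61.2%, Qj-174: 38.8%.

61.2%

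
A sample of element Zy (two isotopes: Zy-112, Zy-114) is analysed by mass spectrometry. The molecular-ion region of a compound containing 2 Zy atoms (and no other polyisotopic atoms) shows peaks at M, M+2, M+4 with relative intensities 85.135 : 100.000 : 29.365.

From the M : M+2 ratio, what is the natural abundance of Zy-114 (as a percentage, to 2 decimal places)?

Write p for the Zy-112 fraction. I(M+2)/I(M) = [C(2,1)·p^1·(1−p)] / p^2 = 2·(1−p)/p = 100.000/85.135 = 1.1746
(1−p)/p = 1.1746/2 = 0.5873  ⇒  p = 1/(1 + 0.5873) = 0.6300
Zy-112: 63.00%, Zy-114: 37.00%.

37.00%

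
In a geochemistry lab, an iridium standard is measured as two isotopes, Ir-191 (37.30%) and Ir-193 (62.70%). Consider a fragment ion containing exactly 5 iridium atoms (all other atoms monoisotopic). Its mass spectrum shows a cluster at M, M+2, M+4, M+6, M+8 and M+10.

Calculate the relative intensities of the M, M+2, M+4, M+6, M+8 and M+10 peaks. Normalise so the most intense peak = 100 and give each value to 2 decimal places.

Each Ir atom is independently Ir-191 (p = 0.3730) or Ir-193 (q = 0.6270); the cluster is the binomial expansion (p + q)^5.
P(M) = 0.3730^5 = 0.007220
P(M+2) = 5 × 0.3730^4 × 0.6270^1 = 0.060684
P(M+4) = 10 × 0.3730^3 × 0.6270^2 = 0.204015
P(M+6) = 10 × 0.3730^2 × 0.6270^3 = 0.342942
P(M+8) = 5 × 0.3730^1 × 0.6270^4 = 0.288237
P(M+10) = 0.6270^5 = 0.096903
The M+6 peak is largest (0.342942); scaling to 100 gives 2.11 : 17.70 : 59.49 : 100.00 : 84.05 : 28.26.

2.11 : 17.70 : 59.49 : 100.00 : 84.05 : 28.26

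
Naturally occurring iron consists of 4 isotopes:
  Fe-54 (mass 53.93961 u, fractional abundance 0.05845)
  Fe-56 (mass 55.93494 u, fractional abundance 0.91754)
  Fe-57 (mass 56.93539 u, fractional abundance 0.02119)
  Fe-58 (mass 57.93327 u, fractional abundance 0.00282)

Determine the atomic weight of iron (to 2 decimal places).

Average mass = Σ (abundance × isotope mass) = 0.05845 × 53.93961 + 0.91754 × 55.93494 + 0.02119 × 56.93539 + 0.00282 × 57.93327
= 3.152770 + 51.322545 + 1.206461 + 0.163372 = 55.845148 u

55.85 u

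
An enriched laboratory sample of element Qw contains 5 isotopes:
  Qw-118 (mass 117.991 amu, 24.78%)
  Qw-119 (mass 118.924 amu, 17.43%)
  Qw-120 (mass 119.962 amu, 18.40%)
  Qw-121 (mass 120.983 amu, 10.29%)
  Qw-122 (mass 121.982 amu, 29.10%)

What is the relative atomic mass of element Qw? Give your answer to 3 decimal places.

Average mass = Σ (abundance × isotope mass) = 0.2478 × 117.991 + 0.1743 × 118.924 + 0.1840 × 119.962 + 0.1029 × 120.983 + 0.2910 × 121.982
= 29.2382 + 20.7285 + 22.0730 + 12.4492 + 35.4968 = 119.9857 amu

119.986 amu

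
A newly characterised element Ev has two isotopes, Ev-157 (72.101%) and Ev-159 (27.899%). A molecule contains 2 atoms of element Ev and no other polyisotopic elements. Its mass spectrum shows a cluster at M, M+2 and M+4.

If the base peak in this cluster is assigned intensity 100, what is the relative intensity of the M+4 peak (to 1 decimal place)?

(0.72101 + 0.27899)^2 gives M 0.5199, M+2 0.4023, M+4 0.0778; the largest is M.
P(M) = C(2,0) × 0.72101^2 × 0.27899^0 = 1 × 0.51985542 × 1.0000 = 0.519855 (base)
P(M+4) = C(2,2) × 0.72101^0 × 0.27899^2 = 1 × 1.0000 × 0.07783542 = 0.077835
Relative intensity = 0.077835 / 0.519855 × 100 = 15.0

15.0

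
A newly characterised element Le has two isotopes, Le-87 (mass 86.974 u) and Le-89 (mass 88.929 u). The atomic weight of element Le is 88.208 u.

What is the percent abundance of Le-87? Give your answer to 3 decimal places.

Let x be the fractional abundance of Le-87; then Le-89 has abundance 1 − x.
86.974·x + 88.929·(1 − x) = 88.208
(86.974 − 88.929)·x = 88.208 − 88.929
x = -0.721 / -1.955 = 0.36880 → 36.880% Le-87, 63.120% Le-89.

36.880%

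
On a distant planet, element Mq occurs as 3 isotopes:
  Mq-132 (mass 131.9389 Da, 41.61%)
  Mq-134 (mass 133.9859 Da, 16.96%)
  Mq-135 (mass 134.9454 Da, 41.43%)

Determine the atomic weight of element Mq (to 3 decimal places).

Weight each isotope mass by its fractional abundance: 0.4161 × 131.9389 + 0.1696 × 133.9859 + 0.4143 × 134.9454
= 54.89978 + 22.72401 + 55.90788 = 133.53167 Da

133.532 Da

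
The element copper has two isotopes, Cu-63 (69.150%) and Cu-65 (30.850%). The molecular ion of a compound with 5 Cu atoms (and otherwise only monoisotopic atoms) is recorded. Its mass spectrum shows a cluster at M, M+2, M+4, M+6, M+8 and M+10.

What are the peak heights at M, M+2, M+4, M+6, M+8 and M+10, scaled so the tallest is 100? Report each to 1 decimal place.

44.8 : 100.0 : 89.2 : 39.8 : 8.9 : 0.8

Expanding (0.69150 + 0.30850)^5:
P(M) = 0.69150^5 = 0.158111
P(M+2) = 5 × 0.69150^4 × 0.30850^1 = 0.352691
P(M+4) = 10 × 0.69150^3 × 0.30850^2 = 0.314693
P(M+6) = 10 × 0.69150^2 × 0.30850^3 = 0.140394
P(M+8) = 5 × 0.69150^1 × 0.30850^4 = 0.031317
P(M+10) = 0.30850^5 = 0.002794
The M+2 peak is largest (0.352691); scaling to 100 gives 44.8 : 100.0 : 89.2 : 39.8 : 8.9 : 0.8.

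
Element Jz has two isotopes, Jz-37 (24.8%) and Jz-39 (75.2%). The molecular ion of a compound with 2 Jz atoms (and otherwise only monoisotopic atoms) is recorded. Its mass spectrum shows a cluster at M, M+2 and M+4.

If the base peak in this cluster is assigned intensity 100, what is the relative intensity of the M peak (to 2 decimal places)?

(0.248 + 0.752)^2 gives M 0.0615, M+2 0.3730, M+4 0.5655; the largest is M+4.
P(M+4) = C(2,2) × 0.248^0 × 0.752^2 = 1 × 1.0000 × 0.565504 = 0.565504 (base)
P(M) = C(2,0) × 0.248^2 × 0.752^0 = 1 × 0.061504 × 1.0000 = 0.061504
Relative intensity = 0.061504 / 0.565504 × 100 = 10.88

10.88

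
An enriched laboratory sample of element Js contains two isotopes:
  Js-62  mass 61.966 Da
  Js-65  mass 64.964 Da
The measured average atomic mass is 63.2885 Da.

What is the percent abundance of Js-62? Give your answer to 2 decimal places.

55.89%

Writing the weighted mean with unknown fraction x of Js-62:
61.966·x + 64.964·(1 − x) = 63.2885
(61.966 − 64.964)·x = 63.2885 − 64.964
x = -1.6755 / -2.998 = 0.55887 → 55.89% Js-62, 44.11% Js-65.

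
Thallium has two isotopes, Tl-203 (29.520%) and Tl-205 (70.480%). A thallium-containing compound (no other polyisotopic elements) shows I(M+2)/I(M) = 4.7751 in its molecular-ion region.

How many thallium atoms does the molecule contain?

With n Tl atoms, P(M+2)/P(M) = C(n,1)·p^(n−1)q / p^n = n·q/p = n · 0.70480/0.29520.
n = 4.7751 × 0.29520/0.70480 = 2.00 ≈ 2

2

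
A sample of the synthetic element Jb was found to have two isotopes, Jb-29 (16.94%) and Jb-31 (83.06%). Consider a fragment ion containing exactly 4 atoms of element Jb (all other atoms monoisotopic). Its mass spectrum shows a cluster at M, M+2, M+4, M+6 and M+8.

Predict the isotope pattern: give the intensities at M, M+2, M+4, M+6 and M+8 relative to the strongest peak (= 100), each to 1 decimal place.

0.2 : 3.4 : 25.0 : 81.6 : 100.0

Expanding (0.1694 + 0.8306)^4:
P(M) = 0.1694^4 = 0.000823
P(M+2) = 4 × 0.1694^3 × 0.8306^1 = 0.016151
P(M+4) = 6 × 0.1694^2 × 0.8306^2 = 0.118785
P(M+6) = 4 × 0.1694^1 × 0.8306^3 = 0.388284
P(M+8) = 0.8306^4 = 0.475957
The M+8 peak is largest (0.475957); scaling to 100 gives 0.2 : 3.4 : 25.0 : 81.6 : 100.0.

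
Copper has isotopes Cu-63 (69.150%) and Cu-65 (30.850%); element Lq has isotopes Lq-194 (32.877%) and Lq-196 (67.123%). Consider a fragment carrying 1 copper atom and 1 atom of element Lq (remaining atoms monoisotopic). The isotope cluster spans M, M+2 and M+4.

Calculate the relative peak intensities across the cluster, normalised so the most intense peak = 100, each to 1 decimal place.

Copper pattern (n=1): 0.6915 : 0.3085
Element Lq pattern (n=1): 0.32877 : 0.67123
Convolve the two distributions (both contribute in 2-u steps):
  M: 0.6915×0.32877 = 0.227344
  M+2: 0.6915×0.67123 + 0.3085×0.32877 = 0.565581
  M+4: 0.3085×0.67123 = 0.207074
Scale to base peak (0.565581) = 100: 40.2 : 100.0 : 36.6

40.2 : 100.0 : 36.6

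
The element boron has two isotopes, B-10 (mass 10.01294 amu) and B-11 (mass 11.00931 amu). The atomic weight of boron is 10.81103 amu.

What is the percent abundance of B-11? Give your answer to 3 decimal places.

80.100%

Let x be the fractional abundance of B-10; then B-11 has abundance 1 − x.
10.01294·x + 11.00931·(1 − x) = 10.81103
(10.01294 − 11.00931)·x = 10.81103 − 11.00931
x = -0.19828 / -0.99637 = 0.19900 → 19.900% B-10, 80.100% B-11.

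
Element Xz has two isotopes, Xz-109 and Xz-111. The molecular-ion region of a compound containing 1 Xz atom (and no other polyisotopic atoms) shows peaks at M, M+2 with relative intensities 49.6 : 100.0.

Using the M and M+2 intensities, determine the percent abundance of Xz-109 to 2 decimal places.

Write p for the Xz-109 fraction. I(M+2)/I(M) = [C(1,1)·p^0·(1−p)] / p^1 = 1·(1−p)/p = 100.0/49.6 = 2.0161
(1−p)/p = 2.0161/1 = 2.0161  ⇒  p = 1/(1 + 2.0161) = 0.3316
Xz-109: 33.16%, Xz-111: 66.84%.

33.16%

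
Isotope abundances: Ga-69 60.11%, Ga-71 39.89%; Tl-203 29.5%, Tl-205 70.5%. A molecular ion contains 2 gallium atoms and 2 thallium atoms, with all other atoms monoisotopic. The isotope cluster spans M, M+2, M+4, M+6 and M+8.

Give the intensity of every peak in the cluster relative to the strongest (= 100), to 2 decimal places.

Gallium pattern (n=2): 0.36132121 : 0.47955758 : 0.15912121
Thallium pattern (n=2): 0.087025 : 0.41595 : 0.497025
Convolve the two distributions (both contribute in 2-u steps):
  M: 0.36132121×0.087025 = 0.031444
  M+2: 0.36132121×0.41595 + 0.47955758×0.087025 = 0.192025
  M+4: 0.36132121×0.497025 + 0.47955758×0.41595 + 0.15912121×0.087025 = 0.392905
  M+6: 0.47955758×0.497025 + 0.15912121×0.41595 = 0.304539
  M+8: 0.15912121×0.497025 = 0.079087
Scale to base peak (0.392905) = 100: 8.00 : 48.87 : 100.00 : 77.51 : 20.13

8.00 : 48.87 : 100.00 : 77.51 : 20.13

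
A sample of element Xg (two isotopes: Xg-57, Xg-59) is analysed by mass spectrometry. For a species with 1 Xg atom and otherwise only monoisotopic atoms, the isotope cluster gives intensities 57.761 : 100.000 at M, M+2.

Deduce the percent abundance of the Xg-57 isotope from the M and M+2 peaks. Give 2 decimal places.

36.61%

Write p for the Xg-57 fraction. I(M+2)/I(M) = [C(1,1)·p^0·(1−p)] / p^1 = 1·(1−p)/p = 100.000/57.761 = 1.7313
(1−p)/p = 1.7313/1 = 1.7313  ⇒  p = 1/(1 + 1.7313) = 0.3661
Xg-57: 36.61%, Xg-59: 63.39%.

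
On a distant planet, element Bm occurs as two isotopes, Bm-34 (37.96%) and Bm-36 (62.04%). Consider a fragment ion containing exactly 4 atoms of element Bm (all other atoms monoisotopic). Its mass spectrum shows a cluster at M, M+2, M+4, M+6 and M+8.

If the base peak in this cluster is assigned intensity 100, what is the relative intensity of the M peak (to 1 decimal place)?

Term probabilities: M 0.0208, M+2 0.1357, M+4 0.3328, M+6 0.3626, M+8 0.1481. Base peak = M+6.
P(M+6) = C(4,3) × 0.3796^1 × 0.6204^3 = 4 × 0.3796 × 0.23878958 = 0.362578 (base)
P(M) = C(4,0) × 0.3796^4 × 0.6204^0 = 1 × 0.0207637 × 1.0000 = 0.020764
Relative intensity = 0.020764 / 0.362578 × 100 = 5.7

5.7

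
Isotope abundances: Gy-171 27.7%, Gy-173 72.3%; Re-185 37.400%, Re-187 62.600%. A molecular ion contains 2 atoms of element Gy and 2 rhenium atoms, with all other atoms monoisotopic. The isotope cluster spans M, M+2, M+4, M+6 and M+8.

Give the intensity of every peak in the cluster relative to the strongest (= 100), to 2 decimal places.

2.67 : 22.89 : 72.37 : 100.00 : 50.99

Element Gy pattern (n=2): 0.076729 : 0.400542 : 0.522729
Rhenium pattern (n=2): 0.139876 : 0.468248 : 0.391876
Convolve the two distributions (both contribute in 2-u steps):
  M: 0.076729×0.139876 = 0.010733
  M+2: 0.076729×0.468248 + 0.400542×0.139876 = 0.091954
  M+4: 0.076729×0.391876 + 0.400542×0.468248 + 0.522729×0.139876 = 0.290738
  M+6: 0.400542×0.391876 + 0.522729×0.468248 = 0.401730
  M+8: 0.522729×0.391876 = 0.204845
Scale to base peak (0.401730) = 100: 2.67 : 22.89 : 72.37 : 100.00 : 50.99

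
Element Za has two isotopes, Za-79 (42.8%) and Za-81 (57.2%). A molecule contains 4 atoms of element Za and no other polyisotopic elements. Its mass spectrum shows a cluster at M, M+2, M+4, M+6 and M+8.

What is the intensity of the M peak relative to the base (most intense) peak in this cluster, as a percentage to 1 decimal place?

Term probabilities: M 0.0336, M+2 0.1794, M+4 0.3596, M+6 0.3204, M+8 0.1070. Base peak = M+4.
P(M+4) = C(4,2) × 0.428^2 × 0.572^2 = 6 × 0.183184 × 0.327184 = 0.359609 (base)
P(M) = C(4,0) × 0.428^4 × 0.572^0 = 1 × 0.03355638 × 1.0000 = 0.033556
Relative intensity = 0.033556 / 0.359609 × 100 = 9.3

9.3%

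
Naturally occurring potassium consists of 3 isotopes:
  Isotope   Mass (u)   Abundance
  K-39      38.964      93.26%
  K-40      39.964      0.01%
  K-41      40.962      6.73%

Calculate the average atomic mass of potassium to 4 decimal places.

Average mass = Σ (abundance × isotope mass) = 0.9326 × 38.964 + 0.0001 × 39.964 + 0.0673 × 40.962
= 36.33783 + 0.00400 + 2.75674 = 39.09857 u

39.0986 u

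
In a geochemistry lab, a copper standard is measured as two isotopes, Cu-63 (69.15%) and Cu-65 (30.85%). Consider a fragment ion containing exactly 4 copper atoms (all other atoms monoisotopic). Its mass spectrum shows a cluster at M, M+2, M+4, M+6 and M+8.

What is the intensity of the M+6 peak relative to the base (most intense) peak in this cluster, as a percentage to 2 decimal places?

19.90%

Binomial terms of (0.6915 + 0.3085)^4: M 0.2286, M+2 0.4080, M+4 0.2731, M+6 0.0812, M+8 0.0091 → M+2 is the base peak.
P(M+2) = C(4,1) × 0.6915^3 × 0.3085^1 = 4 × 0.33065611 × 0.3085 = 0.408030 (base)
P(M+6) = C(4,3) × 0.6915^1 × 0.3085^3 = 4 × 0.6915 × 0.02936064 = 0.081212
Relative intensity = 0.081212 / 0.408030 × 100 = 19.90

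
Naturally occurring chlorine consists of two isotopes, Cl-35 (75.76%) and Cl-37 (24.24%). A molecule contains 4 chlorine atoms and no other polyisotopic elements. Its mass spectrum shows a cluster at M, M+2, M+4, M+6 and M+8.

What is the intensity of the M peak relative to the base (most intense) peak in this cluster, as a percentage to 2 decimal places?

78.14%

(0.7576 + 0.2424)^4 gives M 0.3294, M+2 0.4216, M+4 0.2023, M+6 0.0432, M+8 0.0035; the largest is M+2.
P(M+2) = C(4,1) × 0.7576^3 × 0.2424^1 = 4 × 0.4348304 × 0.2424 = 0.421612 (base)
P(M) = C(4,0) × 0.7576^4 × 0.2424^0 = 1 × 0.32942751 × 1.0000 = 0.329428
Relative intensity = 0.329428 / 0.421612 × 100 = 78.14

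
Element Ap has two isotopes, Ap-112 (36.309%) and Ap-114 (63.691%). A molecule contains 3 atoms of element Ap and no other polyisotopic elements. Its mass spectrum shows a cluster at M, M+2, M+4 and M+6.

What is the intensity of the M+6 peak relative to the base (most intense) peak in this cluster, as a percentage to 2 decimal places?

Binomial terms of (0.36309 + 0.63691)^3: M 0.0479, M+2 0.2519, M+4 0.4419, M+6 0.2584 → M+4 is the base peak.
P(M+4) = C(3,2) × 0.36309^1 × 0.63691^2 = 3 × 0.36309 × 0.40565435 = 0.441867 (base)
P(M+6) = C(3,3) × 0.36309^0 × 0.63691^3 = 1 × 1.0000 × 0.25836531 = 0.258365
Relative intensity = 0.258365 / 0.441867 × 100 = 58.47

58.47%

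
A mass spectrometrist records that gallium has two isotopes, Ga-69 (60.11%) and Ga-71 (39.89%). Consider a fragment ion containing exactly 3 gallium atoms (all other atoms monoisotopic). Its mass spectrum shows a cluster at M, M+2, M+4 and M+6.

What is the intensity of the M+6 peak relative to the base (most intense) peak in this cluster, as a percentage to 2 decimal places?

14.68%

(0.6011 + 0.3989)^3 gives M 0.2172, M+2 0.4324, M+4 0.2869, M+6 0.0635; the largest is M+2.
P(M+2) = C(3,1) × 0.6011^2 × 0.3989^1 = 3 × 0.36132121 × 0.3989 = 0.432393 (base)
P(M+6) = C(3,3) × 0.6011^0 × 0.3989^3 = 1 × 1.0000 × 0.06347345 = 0.063473
Relative intensity = 0.063473 / 0.432393 × 100 = 14.68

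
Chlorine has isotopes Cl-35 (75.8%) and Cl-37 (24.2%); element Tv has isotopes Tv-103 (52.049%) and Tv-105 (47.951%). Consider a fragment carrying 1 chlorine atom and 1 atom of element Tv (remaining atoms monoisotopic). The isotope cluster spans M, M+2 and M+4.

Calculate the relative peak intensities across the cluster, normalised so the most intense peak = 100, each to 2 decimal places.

80.61 : 100.00 : 23.71

Chlorine pattern (n=1): 0.7580 : 0.2420
Element Tv pattern (n=1): 0.52049 : 0.47951
Convolve the two distributions (both contribute in 2-u steps):
  M: 0.7580×0.52049 = 0.394531
  M+2: 0.7580×0.47951 + 0.2420×0.52049 = 0.489427
  M+4: 0.2420×0.47951 = 0.116041
Scale to base peak (0.489427) = 100: 80.61 : 100.00 : 23.71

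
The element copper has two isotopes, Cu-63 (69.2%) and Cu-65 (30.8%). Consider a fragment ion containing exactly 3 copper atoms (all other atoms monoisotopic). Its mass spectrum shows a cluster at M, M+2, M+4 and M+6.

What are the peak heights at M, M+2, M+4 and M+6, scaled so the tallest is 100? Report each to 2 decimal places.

74.89 : 100.00 : 44.51 : 6.60

The 3 Cu atoms are independent, so intensities follow the terms of (0.692 + 0.308)^3.
P(M) = 0.692^3 = 0.331374
P(M+2) = 3 × 0.692^2 × 0.308^1 = 0.442470
P(M+4) = 3 × 0.692^1 × 0.308^2 = 0.196938
P(M+6) = 0.308^3 = 0.029218
The M+2 peak is largest (0.442470); scaling to 100 gives 74.89 : 100.00 : 44.51 : 6.60.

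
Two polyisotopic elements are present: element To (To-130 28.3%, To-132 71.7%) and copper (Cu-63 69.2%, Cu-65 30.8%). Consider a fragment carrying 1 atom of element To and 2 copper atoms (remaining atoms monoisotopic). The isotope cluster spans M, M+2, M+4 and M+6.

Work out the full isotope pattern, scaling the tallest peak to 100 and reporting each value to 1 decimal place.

29.2 : 100.0 : 71.7 : 14.7

Element To pattern (n=1): 0.2830 : 0.7170
Copper pattern (n=2): 0.478864 : 0.426272 : 0.094864
Convolve the two distributions (both contribute in 2-u steps):
  M: 0.2830×0.478864 = 0.135519
  M+2: 0.2830×0.426272 + 0.7170×0.478864 = 0.463980
  M+4: 0.2830×0.094864 + 0.7170×0.426272 = 0.332484
  M+6: 0.7170×0.094864 = 0.068017
Scale to base peak (0.463980) = 100: 29.2 : 100.0 : 71.7 : 14.7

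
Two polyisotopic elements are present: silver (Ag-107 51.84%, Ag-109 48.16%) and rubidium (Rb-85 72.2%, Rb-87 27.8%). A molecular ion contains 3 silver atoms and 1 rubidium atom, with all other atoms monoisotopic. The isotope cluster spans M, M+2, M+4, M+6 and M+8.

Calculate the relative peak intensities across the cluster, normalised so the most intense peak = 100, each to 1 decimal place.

Silver pattern (n=3): 0.13931407 : 0.38827347 : 0.36071085 : 0.11170161
Rubidium pattern (n=1): 0.7220 : 0.2780
Convolve the two distributions (both contribute in 2-u steps):
  M: 0.13931407×0.7220 = 0.100585
  M+2: 0.13931407×0.2780 + 0.38827347×0.7220 = 0.319063
  M+4: 0.38827347×0.2780 + 0.36071085×0.7220 = 0.368373
  M+6: 0.36071085×0.2780 + 0.11170161×0.7220 = 0.180926
  M+8: 0.11170161×0.2780 = 0.031053
Scale to base peak (0.368373) = 100: 27.3 : 86.6 : 100.0 : 49.1 : 8.4

27.3 : 86.6 : 100.0 : 49.1 : 8.4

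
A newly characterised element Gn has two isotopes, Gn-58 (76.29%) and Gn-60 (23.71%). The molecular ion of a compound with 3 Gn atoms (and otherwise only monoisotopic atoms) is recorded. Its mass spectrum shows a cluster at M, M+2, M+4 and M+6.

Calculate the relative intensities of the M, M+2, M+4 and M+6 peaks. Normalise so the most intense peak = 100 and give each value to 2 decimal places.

The 3 Gn atoms are independent, so intensities follow the terms of (0.7629 + 0.2371)^3.
P(M) = 0.7629^3 = 0.444020
P(M+2) = 3 × 0.7629^2 × 0.2371^1 = 0.413988
P(M+4) = 3 × 0.7629^1 × 0.2371^2 = 0.128662
P(M+6) = 0.2371^3 = 0.013329
The M peak is largest (0.444020); scaling to 100 gives 100.00 : 93.24 : 28.98 : 3.00.

100.00 : 93.24 : 28.98 : 3.00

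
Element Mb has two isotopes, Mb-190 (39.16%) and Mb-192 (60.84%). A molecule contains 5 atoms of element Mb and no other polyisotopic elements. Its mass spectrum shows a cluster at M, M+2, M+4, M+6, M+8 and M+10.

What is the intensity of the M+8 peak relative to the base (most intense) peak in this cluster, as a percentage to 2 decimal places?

77.68%

Binomial terms of (0.3916 + 0.6084)^5: M 0.0092, M+2 0.0715, M+4 0.2223, M+6 0.3453, M+8 0.2683, M+10 0.0834 → M+6 is the base peak.
P(M+6) = C(5,3) × 0.3916^2 × 0.6084^3 = 10 × 0.15335056 × 0.2251996 = 0.345345 (base)
P(M+8) = C(5,4) × 0.3916^1 × 0.6084^4 = 5 × 0.3916 × 0.13701144 = 0.268268
Relative intensity = 0.268268 / 0.345345 × 100 = 77.68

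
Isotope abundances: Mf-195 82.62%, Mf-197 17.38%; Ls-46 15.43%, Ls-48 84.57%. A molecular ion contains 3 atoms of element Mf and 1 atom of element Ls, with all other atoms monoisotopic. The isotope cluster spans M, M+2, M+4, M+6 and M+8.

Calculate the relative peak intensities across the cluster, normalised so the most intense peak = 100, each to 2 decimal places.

Element Mf pattern (n=3): 0.56396944 : 0.355911 : 0.07486968 : 0.00524988
Element Ls pattern (n=1): 0.1543 : 0.8457
Convolve the two distributions (both contribute in 2-u steps):
  M: 0.56396944×0.1543 = 0.087020
  M+2: 0.56396944×0.8457 + 0.355911×0.1543 = 0.531866
  M+4: 0.355911×0.8457 + 0.07486968×0.1543 = 0.312546
  M+6: 0.07486968×0.8457 + 0.00524988×0.1543 = 0.064127
  M+8: 0.00524988×0.8457 = 0.004440
Scale to base peak (0.531866) = 100: 16.36 : 100.00 : 58.76 : 12.06 : 0.83

16.36 : 100.00 : 58.76 : 12.06 : 0.83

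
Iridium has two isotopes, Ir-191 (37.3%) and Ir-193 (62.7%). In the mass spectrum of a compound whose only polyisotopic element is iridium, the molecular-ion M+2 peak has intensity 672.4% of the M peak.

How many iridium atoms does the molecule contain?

4

The M+2/M ratio from n Ir atoms is n · q/p = n · 0.627/0.373.
n = 6.724 × 0.373/0.627 = 4.00 ≈ 4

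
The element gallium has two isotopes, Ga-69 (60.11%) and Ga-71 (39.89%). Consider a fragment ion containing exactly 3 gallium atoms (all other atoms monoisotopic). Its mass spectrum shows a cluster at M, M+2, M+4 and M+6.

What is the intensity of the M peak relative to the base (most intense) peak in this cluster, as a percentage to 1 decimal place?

Binomial terms of (0.6011 + 0.3989)^3: M 0.2172, M+2 0.4324, M+4 0.2869, M+6 0.0635 → M+2 is the base peak.
P(M+2) = C(3,1) × 0.6011^2 × 0.3989^1 = 3 × 0.36132121 × 0.3989 = 0.432393 (base)
P(M) = C(3,0) × 0.6011^3 × 0.3989^0 = 1 × 0.21719018 × 1.0000 = 0.217190
Relative intensity = 0.217190 / 0.432393 × 100 = 50.2

50.2%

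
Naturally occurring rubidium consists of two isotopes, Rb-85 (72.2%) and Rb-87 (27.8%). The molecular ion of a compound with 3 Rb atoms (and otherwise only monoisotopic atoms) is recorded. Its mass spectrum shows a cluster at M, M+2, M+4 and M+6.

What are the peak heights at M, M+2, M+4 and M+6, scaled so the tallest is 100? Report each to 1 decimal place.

The 3 Rb atoms are independent, so intensities follow the terms of (0.722 + 0.278)^3.
P(M) = 0.722^3 = 0.376367
P(M+2) = 3 × 0.722^2 × 0.278^1 = 0.434751
P(M+4) = 3 × 0.722^1 × 0.278^2 = 0.167397
P(M+6) = 0.278^3 = 0.021485
The M+2 peak is largest (0.434751); scaling to 100 gives 86.6 : 100.0 : 38.5 : 4.9.

86.6 : 100.0 : 38.5 : 4.9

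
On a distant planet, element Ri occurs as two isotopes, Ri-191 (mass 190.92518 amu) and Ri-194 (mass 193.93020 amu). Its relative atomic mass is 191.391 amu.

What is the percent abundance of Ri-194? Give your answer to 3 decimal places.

15.501%

Let x be the fractional abundance of Ri-191; then Ri-194 has abundance 1 − x.
190.92518·x + 193.93020·(1 − x) = 191.391
(190.92518 − 193.93020)·x = 191.391 − 193.93020
x = -2.53920 / -3.00502 = 0.84499 → 84.499% Ri-191, 15.501% Ri-194.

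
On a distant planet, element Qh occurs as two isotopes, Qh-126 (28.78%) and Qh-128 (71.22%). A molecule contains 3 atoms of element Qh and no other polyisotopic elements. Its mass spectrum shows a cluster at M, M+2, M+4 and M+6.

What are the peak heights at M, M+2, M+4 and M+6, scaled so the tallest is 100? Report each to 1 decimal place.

5.4 : 40.4 : 100.0 : 82.5

Expanding (0.2878 + 0.7122)^3:
P(M) = 0.2878^3 = 0.023838
P(M+2) = 3 × 0.2878^2 × 0.7122^1 = 0.176972
P(M+4) = 3 × 0.2878^1 × 0.7122^2 = 0.437941
P(M+6) = 0.7122^3 = 0.361248
The M+4 peak is largest (0.437941); scaling to 100 gives 5.4 : 40.4 : 100.0 : 82.5.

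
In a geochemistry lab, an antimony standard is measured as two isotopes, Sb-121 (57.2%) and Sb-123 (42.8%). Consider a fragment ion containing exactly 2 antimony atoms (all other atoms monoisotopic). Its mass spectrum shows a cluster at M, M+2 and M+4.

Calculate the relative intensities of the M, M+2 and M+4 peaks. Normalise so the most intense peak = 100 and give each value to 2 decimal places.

Expanding (0.572 + 0.428)^2:
P(M) = 0.572^2 = 0.327184
P(M+2) = 2 × 0.572^1 × 0.428^1 = 0.489632
P(M+4) = 0.428^2 = 0.183184
The M+2 peak is largest (0.489632); scaling to 100 gives 66.82 : 100.00 : 37.41.

66.82 : 100.00 : 37.41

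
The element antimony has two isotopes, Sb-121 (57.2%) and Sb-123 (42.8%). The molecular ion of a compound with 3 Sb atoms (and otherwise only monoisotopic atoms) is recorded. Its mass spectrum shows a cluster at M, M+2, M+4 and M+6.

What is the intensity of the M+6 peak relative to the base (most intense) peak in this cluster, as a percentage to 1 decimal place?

18.7%

Term probabilities: M 0.1871, M+2 0.4201, M+4 0.3143, M+6 0.0784. Base peak = M+2.
P(M+2) = C(3,1) × 0.572^2 × 0.428^1 = 3 × 0.327184 × 0.4280 = 0.420104 (base)
P(M+6) = C(3,3) × 0.572^0 × 0.428^3 = 1 × 1.0000 × 0.07840275 = 0.078403
Relative intensity = 0.078403 / 0.420104 × 100 = 18.7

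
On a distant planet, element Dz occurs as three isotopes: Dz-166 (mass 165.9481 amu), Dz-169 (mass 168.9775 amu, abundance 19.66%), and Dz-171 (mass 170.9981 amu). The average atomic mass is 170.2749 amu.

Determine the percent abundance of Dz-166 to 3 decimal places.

6.454%

Let x and y be the fractions of Dz-166 and Dz-171. Then x + y = 1 − 0.1966 = 0.8034 and 165.9481x + 170.9981y = 170.2749 − 0.1966×168.9775 = 137.0539235.
Substituting: 165.9481x + 170.9981(0.8034 − x) = 137.0539235
(165.9481 − 170.9981)x = -0.32595004  ⇒  x = 0.06454, y = 0.73886
Dz-166: 6.454%, Dz-171: 73.886%.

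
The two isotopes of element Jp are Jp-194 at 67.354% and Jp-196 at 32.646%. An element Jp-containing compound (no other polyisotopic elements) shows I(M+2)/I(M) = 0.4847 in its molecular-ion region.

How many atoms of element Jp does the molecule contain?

For n independent Jp atoms, I(M+2)/I(M) = n · (abundance Jp-196) / (abundance Jp-194) = n · 0.32646/0.67354.
n = 0.4847 × 0.67354/0.32646 = 1.00 ≈ 1

1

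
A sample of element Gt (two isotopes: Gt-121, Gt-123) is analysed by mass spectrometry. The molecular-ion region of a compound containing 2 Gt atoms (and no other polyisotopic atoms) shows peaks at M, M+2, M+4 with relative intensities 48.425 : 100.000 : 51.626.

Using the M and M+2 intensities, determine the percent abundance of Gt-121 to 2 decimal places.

Let p = fractional abundance of Gt-121. I(M+2)/I(M) = [C(2,1)·p^1·(1−p)] / p^2 = 2·(1−p)/p = 100.000/48.425 = 2.0650
(1−p)/p = 2.0650/2 = 1.0325  ⇒  p = 1/(1 + 1.0325) = 0.4920
Gt-121: 49.20%, Gt-123: 50.80%.

49.20%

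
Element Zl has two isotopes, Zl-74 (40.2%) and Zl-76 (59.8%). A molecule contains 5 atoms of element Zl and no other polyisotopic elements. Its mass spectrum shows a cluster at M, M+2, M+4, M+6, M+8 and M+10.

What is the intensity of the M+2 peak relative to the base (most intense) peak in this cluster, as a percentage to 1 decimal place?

(0.402 + 0.598)^5 gives M 0.0105, M+2 0.0781, M+4 0.2323, M+6 0.3456, M+8 0.2570, M+10 0.0765; the largest is M+6.
P(M+6) = C(5,3) × 0.402^2 × 0.598^3 = 10 × 0.161604 × 0.21384719 = 0.345586 (base)
P(M+2) = C(5,1) × 0.402^4 × 0.598^1 = 5 × 0.02611585 × 0.5980 = 0.078086
Relative intensity = 0.078086 / 0.345586 × 100 = 22.6

22.6%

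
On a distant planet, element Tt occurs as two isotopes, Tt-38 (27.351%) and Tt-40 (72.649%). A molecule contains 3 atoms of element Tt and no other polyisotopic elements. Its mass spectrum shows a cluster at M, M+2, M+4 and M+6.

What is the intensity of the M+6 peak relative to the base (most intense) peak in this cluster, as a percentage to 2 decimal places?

Binomial terms of (0.27351 + 0.72649)^3: M 0.0205, M+2 0.1630, M+4 0.4331, M+6 0.3834 → M+4 is the base peak.
P(M+4) = C(3,2) × 0.27351^1 × 0.72649^2 = 3 × 0.27351 × 0.52778772 = 0.433066 (base)
P(M+6) = C(3,3) × 0.27351^0 × 0.72649^3 = 1 × 1.0000 × 0.3834325 = 0.383433
Relative intensity = 0.383433 / 0.433066 × 100 = 88.54

88.54%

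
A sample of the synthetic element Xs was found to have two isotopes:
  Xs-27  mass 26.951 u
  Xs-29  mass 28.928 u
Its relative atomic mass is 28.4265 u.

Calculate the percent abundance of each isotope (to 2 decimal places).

Xs-27: 25.37%, Xs-29: 74.63%

With x = fraction of Xs-27 (so Xs-29 is 1 − x):
26.951·x + 28.928·(1 − x) = 28.4265
(26.951 − 28.928)·x = 28.4265 − 28.928
x = -0.5015 / -1.977 = 0.25367 → 25.37% Xs-27, 74.63% Xs-29.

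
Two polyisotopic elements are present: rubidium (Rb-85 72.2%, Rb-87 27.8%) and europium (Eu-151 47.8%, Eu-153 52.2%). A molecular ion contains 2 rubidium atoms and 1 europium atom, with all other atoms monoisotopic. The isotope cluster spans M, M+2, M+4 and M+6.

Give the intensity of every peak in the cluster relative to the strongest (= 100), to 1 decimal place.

Rubidium pattern (n=2): 0.521284 : 0.401432 : 0.077284
Europium pattern (n=1): 0.4780 : 0.5220
Convolve the two distributions (both contribute in 2-u steps):
  M: 0.521284×0.4780 = 0.249174
  M+2: 0.521284×0.5220 + 0.401432×0.4780 = 0.463995
  M+4: 0.401432×0.5220 + 0.077284×0.4780 = 0.246489
  M+6: 0.077284×0.5220 = 0.040342
Scale to base peak (0.463995) = 100: 53.7 : 100.0 : 53.1 : 8.7

53.7 : 100.0 : 53.1 : 8.7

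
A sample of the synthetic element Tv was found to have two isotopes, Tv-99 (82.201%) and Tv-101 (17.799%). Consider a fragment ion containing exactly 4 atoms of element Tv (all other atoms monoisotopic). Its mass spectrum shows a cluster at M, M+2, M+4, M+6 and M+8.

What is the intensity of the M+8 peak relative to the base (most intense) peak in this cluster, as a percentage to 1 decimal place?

0.2%

Term probabilities: M 0.4566, M+2 0.3954, M+4 0.1284, M+6 0.0185, M+8 0.0010. Base peak = M.
P(M) = C(4,0) × 0.82201^4 × 0.17799^0 = 1 × 0.45657108 × 1.0000 = 0.456571 (base)
P(M+8) = C(4,4) × 0.82201^0 × 0.17799^4 = 1 × 1.0000 × 0.00100365 = 0.001004
Relative intensity = 0.001004 / 0.456571 × 100 = 0.2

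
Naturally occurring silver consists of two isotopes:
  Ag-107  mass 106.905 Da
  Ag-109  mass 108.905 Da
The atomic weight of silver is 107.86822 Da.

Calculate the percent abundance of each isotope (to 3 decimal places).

With x = fraction of Ag-107 (so Ag-109 is 1 − x):
106.905·x + 108.905·(1 − x) = 107.86822
(106.905 − 108.905)·x = 107.86822 − 108.905
x = -1.03678 / -2.000 = 0.51839 → 51.839% Ag-107, 48.161% Ag-109.

Ag-107: 51.839%, Ag-109: 48.161%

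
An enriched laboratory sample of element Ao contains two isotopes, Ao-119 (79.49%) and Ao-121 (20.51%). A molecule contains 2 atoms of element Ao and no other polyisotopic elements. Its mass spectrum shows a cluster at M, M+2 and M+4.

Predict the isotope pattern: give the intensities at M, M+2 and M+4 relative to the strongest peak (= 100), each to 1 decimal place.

100.0 : 51.6 : 6.7

Expanding (0.7949 + 0.2051)^2:
P(M) = 0.7949^2 = 0.631866
P(M+2) = 2 × 0.7949^1 × 0.2051^1 = 0.326068
P(M+4) = 0.2051^2 = 0.042066
The M peak is largest (0.631866); scaling to 100 gives 100.0 : 51.6 : 6.7.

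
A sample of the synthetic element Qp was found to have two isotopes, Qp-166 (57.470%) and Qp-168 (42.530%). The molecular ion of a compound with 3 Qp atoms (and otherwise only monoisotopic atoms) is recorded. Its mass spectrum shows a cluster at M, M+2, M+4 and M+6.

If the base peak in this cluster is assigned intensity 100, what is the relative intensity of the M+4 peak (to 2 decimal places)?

(0.57470 + 0.42530)^3 gives M 0.1898, M+2 0.4214, M+4 0.3119, M+6 0.0769; the largest is M+2.
P(M+2) = C(3,1) × 0.57470^2 × 0.42530^1 = 3 × 0.33028009 × 0.4253 = 0.421404 (base)
P(M+4) = C(3,2) × 0.57470^1 × 0.42530^2 = 3 × 0.5747 × 0.18088009 = 0.311855
Relative intensity = 0.311855 / 0.421404 × 100 = 74.00

74.00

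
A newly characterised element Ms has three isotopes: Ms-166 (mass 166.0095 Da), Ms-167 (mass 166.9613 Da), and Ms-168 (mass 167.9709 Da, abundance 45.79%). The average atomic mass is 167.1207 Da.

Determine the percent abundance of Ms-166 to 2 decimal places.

31.82%

The remaining 54.21% is split between Ms-166 (fraction x) and Ms-167 (fraction 0.5421 − x).
Substituting: 166.0095x + 166.9613(0.5421 − x) = 90.20682489
(166.0095 − 166.9613)x = -0.30289584  ⇒  x = 0.31823, y = 0.22387
Ms-166: 31.82%, Ms-167: 22.39%.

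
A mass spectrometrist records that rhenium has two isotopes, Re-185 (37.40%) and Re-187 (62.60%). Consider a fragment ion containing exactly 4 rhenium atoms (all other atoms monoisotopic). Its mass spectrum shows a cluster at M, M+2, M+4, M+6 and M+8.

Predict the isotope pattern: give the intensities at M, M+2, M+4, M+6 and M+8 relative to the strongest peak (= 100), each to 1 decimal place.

Expanding (0.3740 + 0.6260)^4:
P(M) = 0.3740^4 = 0.019565
P(M+2) = 4 × 0.3740^3 × 0.6260^1 = 0.130993
P(M+4) = 6 × 0.3740^2 × 0.6260^2 = 0.328884
P(M+6) = 4 × 0.3740^1 × 0.6260^3 = 0.366990
P(M+8) = 0.6260^4 = 0.153567
The M+6 peak is largest (0.366990); scaling to 100 gives 5.3 : 35.7 : 89.6 : 100.0 : 41.8.

5.3 : 35.7 : 89.6 : 100.0 : 41.8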